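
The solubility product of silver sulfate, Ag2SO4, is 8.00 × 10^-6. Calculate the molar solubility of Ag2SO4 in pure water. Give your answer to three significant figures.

s = 1.26e-2 M

Ag2SO4(s) ⇌ 2 Ag^+(aq) + SO4^2-(aq)
Ksp = [Ag^+]^2[SO4^2-]
For each mole of Ag2SO4 that dissolves: [Ag^+] = 2s, [SO4^2-] = s.
So Ksp = (2s)^2 × s = 4s^3
s = (8.00 × 10^-6 / 4)^(1/3) = 1.26 x 10^-2 M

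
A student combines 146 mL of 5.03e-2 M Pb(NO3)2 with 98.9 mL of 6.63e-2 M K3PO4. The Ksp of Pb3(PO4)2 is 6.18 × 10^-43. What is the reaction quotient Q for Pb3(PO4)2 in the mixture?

Q = 1.93e-8

Total volume = 146 + 98.9 = 244.9 mL.
[Pb^2+] = 5.03 x 10^-2 × (146/244.9) = 2.999 × 10^-2 M
[PO4^3-] = 6.63 × 10^-2 × (98.9/244.9) = 2.677 × 10^-2 M
Pb3(PO4)2(s) <=> 3 Pb^2+(aq) + 2 PO4^3-(aq), so Q = [Pb^2+]^3[PO4^3-]^2
Q = (2.999 × 10^-2)^3(2.677 x 10^-2)^2 = 1.93 x 10^-8
Q > Ksp, so Pb3(PO4)2 will precipitate.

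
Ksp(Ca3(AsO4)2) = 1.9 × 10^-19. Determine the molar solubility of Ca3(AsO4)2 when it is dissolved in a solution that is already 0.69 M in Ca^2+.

s ≈ 3.8 × 10^-10 M

Ca3(AsO4)2(s) ⇌ 3 Ca^2+(aq) + 2 AsO4^3-(aq)
Ksp = [Ca^2+]^3[AsO4^3-]^2
If s mol/L dissolves here, [Ca^2+] = 0.69 + 3s ≈ 0.69, [AsO4^3-] = 2s (Ksp is small, so little additional dissolves).
Ksp ≈ (0.69)^3 × (2s)^2
s = 3.8 × 10^-10 M
Check: 3s = 1.1 × 10^-9 ≪ 0.69, so the approximation is valid.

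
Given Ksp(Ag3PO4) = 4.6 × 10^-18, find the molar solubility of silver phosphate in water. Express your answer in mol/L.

Ag3PO4(s) <=> 3 Ag^+(aq) + PO4^3-(aq)
Ksp = [Ag^+]^3[PO4^3-]
With molar solubility s: [Ag^+] = 3s, [PO4^3-] = s.
So Ksp = (3s)^3 × s = 27s^4
s^4 = 4.6 × 10^-18 / 27, so s = 2.0 x 10^-5 M

s = 2.0 x 10^-5 M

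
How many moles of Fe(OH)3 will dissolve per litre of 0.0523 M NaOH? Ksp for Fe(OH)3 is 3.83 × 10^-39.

Fe(OH)3(s) ⇌ Fe^3+ + 3 OH^-
Ksp = [Fe^3+][OH^-]^3
If s mol/L dissolves here, [Fe^3+] = s, [OH^-] = 0.0523 + 3s ≈ 0.0523 (common-ion effect: OH^- is already 0.0523 M).
Ksp ≈ s × (0.0523)^3
s = 2.68 x 10^-35 M
Check: 3s = 8.0 x 10^-35 ≪ 0.0523, so the approximation is valid.

s = 2.68 x 10^-35 M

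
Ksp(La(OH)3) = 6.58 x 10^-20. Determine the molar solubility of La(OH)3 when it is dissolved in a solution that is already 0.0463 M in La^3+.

s = 3.75e-7 M

La(OH)3(s) ⇌ La^3+(aq) + 3 OH^-(aq)
Ksp = [La^3+][OH^-]^3
Let s = moles of La(OH)3 that dissolve per litre. [La^3+] = 0.0463 + s ≈ 0.0463, [OH^-] = 3s (since the La^3+ already present dominates).
Ksp ≈ 0.0463 × (3s)^3
s = 3.75 x 10^-7 M
Check: s = 3.7 × 10^-7 ≪ 0.0463, so the approximation is valid.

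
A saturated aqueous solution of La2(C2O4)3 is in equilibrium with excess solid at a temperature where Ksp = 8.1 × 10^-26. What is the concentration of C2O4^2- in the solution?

1.1e-5 M

La2(C2O4)3(s) <=> 2 La^3+(aq) + 3 C2O4^2-(aq)
Ksp = [La^3+]^2[C2O4^2-]^3
For each mole of La2(C2O4)3 that dissolves: [La^3+] = 2s, [C2O4^2-] = 3s.
So Ksp = (2s)^2 × (3s)^3 = 108s^5
s^5 = 8.1 × 10^-26 / 108, so s = 3.76 x 10^-6 M
[C2O4^2-] = 3s = 1.1 × 10^-5 M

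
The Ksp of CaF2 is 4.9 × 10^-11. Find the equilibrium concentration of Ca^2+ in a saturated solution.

CaF2(s) ⇌ Ca^2+ + 2 F^-
Ksp = [Ca^2+][F^-]^2
Let s = molar solubility. Then [Ca^2+] = s and [F^-] = 2s.
Ksp = s(2s)^2 = 4s^3
Solving, s = (4.9 × 10^-11/4)^(1/3) = 2.31 × 10^-4 M
[Ca^2+] = s = 2.3 x 10^-4 M

[Ca^2+] ≈ 2.3 × 10^-4 M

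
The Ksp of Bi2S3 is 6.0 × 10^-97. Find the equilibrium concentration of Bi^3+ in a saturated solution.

Bi2S3(s) ⇌ 2 Bi^3+(aq) + 3 S^2-(aq)
Ksp = [Bi^3+]^2[S^2-]^3
For each mole of Bi2S3 that dissolves: [Bi^3+] = 2s, [S^2-] = 3s.
Substituting: Ksp = (2s)^2(3s)^3 = 108s^5
Solving, s = (6.0 × 10^-97/108)^(1/5) = 2.23 × 10^-20 M
[Bi^3+] = 2s = 4.5 x 10^-20 M

[Bi^3+] ≈ 4.5e-20 M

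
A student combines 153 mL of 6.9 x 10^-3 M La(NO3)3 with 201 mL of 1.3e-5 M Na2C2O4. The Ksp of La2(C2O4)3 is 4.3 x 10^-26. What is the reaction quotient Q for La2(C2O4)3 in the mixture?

3.6 × 10^-21

Total volume = 153 + 201 = 354 mL.
[La^3+] = 6.9 × 10^-3 × (153/354) = 2.98 × 10^-3 M
[C2O4^2-] = 1.3 × 10^-5 × (201/354) = 7.38 x 10^-6 M
La2(C2O4)3(s) ⇌ 2 La^3+ + 3 C2O4^2-, so Q = [La^3+]^2[C2O4^2-]^3
Q = (2.98 × 10^-3)^2(7.38 x 10^-6)^3 = 3.6 x 10^-21
Q > Ksp, so La2(C2O4)3 will precipitate.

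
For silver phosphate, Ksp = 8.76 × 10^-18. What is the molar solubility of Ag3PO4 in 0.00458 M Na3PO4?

Ag3PO4(s) ⇌ 3 Ag^+ + PO4^3-
Ksp = [Ag^+]^3[PO4^3-]
Let s = moles of Ag3PO4 that dissolve per litre. [Ag^+] = 3s, [PO4^3-] = 0.00458 + s ≈ 0.00458 (common-ion effect: PO4^3- is already 0.00458 M).
Ksp ≈ (3s)^3 × 0.00458
s = 4.14 x 10^-6 M
Check: s = 4.1 × 10^-6 ≪ 0.00458, so the approximation is valid.

s = 4.14 x 10^-6 M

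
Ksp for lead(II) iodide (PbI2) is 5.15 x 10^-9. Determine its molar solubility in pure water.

s = 1.09 × 10^-3 M

PbI2(s) ⇌ Pb^2+ + 2 I^-
Ksp = [Pb^2+][I^-]^2
With molar solubility s: [Pb^2+] = s, [I^-] = 2s.
Ksp = s(2s)^2 = 4s^3
s = (5.15 x 10^-9 / 4)^(1/3) = 1.09 × 10^-3 M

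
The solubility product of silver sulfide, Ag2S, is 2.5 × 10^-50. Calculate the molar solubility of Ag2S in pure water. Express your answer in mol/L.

s ≈ 1.8 x 10^-17 M

Ag2S(s) <=> 2 Ag^+ + S^2-
Ksp = [Ag^+]^2[S^2-]
If s mol/L of Ag2S dissolves, [Ag^+] = 2s and [S^2-] = s.
Substituting: Ksp = (2s)^2s = 4s^3
s^3 = 2.5 × 10^-50 / 4, so s = 1.8 x 10^-17 M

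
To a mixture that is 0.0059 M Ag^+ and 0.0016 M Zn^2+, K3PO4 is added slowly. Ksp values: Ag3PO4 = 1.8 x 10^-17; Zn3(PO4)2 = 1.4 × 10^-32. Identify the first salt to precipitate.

Precipitation of each salt starts when its ion product equals its Ksp.
For Ag3PO4: 1.8 x 10^-17 = (0.0059)^3 × [PO4^3-]  ⇒  [PO4^3-] = 8.8 x 10^-11 M.
For Zn3(PO4)2: 1.4 × 10^-32 = (0.0016)^3 × [PO4^3-]^2  ⇒  [PO4^3-] = 1.8 x 10^-12 M.
The salt with the lower threshold [PO4^3-] precipitates first: Zn3(PO4)2.

Zn3(PO4)2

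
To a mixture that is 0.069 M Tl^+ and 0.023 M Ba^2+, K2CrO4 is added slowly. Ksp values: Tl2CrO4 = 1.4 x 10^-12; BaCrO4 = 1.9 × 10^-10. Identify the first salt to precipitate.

Tl2CrO4

Precipitation of each salt starts when its ion product equals its Ksp.
For Tl2CrO4: 1.4 x 10^-12 = (0.069)^2 × [CrO4^2-]  ⇒  [CrO4^2-] = 2.9 × 10^-10 M.
For BaCrO4: 1.9 × 10^-10 = 0.023 × [CrO4^2-]  ⇒  [CrO4^2-] = 8.3 × 10^-9 M.
The salt with the lower threshold [CrO4^2-] precipitates first: Tl2CrO4.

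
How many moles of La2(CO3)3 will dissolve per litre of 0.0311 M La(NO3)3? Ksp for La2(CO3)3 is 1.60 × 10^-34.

s = 1.83 x 10^-11 M

La2(CO3)3(s) ⇌ 2 La^3+(aq) + 3 CO3^2-(aq)
Ksp = [La^3+]^2[CO3^2-]^3
If s mol/L dissolves here, [La^3+] = 0.0311 + 2s ≈ 0.0311, [CO3^2-] = 3s (since La^3+ from La(NO3)3 dominates).
Ksp ≈ (0.0311)^2 × (3s)^3
s = 1.83 x 10^-11 M
Check: 2s = 3.7 × 10^-11 ≪ 0.0311, so the approximation is valid.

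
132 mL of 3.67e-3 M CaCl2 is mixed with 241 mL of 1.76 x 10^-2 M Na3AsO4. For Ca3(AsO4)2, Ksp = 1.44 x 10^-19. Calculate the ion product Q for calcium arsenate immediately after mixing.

Total volume = 132 + 241 = 373 mL.
[Ca^2+] = 3.67 × 10^-3 × (132/373) = 1.299 × 10^-3 M
[AsO4^3-] = 1.76 × 10^-2 × (241/373) = 1.137 x 10^-2 M
Ca3(AsO4)2(s) <=> 3 Ca^2+(aq) + 2 AsO4^3-(aq), so Q = [Ca^2+]^3[AsO4^3-]^2
Q = (1.299 x 10^-3)^3(1.137 x 10^-2)^2 = 2.83 x 10^-13
Q > Ksp, so Ca3(AsO4)2 will precipitate.

Q ≈ 2.83 × 10^-13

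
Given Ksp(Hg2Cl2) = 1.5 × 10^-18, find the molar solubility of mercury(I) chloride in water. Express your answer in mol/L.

s = 7.2e-7 M

Hg2Cl2(s) ⇌ Hg2^2+ + 2 Cl^-
Ksp = [Hg2^2+][Cl^-]^2
If s mol/L of Hg2Cl2 dissolves, [Hg2^2+] = s and [Cl^-] = 2s.
Ksp = s(2s)^2 = 4s^3
s^3 = 1.5 × 10^-18 / 4, so s = 7.2 × 10^-7 M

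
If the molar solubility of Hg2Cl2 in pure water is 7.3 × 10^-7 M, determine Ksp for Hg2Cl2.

Hg2Cl2(s) <=> Hg2^2+ + 2 Cl^-
Let s = molar solubility. Then [Hg2^2+] = s and [Cl^-] = 2s.
Ksp = [Hg2^2+][Cl^-]^2
Ksp = s(2s)^2 = 4s^3
Ksp = 4 × (7.3 × 10^-7)^3 = 1.6 × 10^-18

1.6 × 10^-18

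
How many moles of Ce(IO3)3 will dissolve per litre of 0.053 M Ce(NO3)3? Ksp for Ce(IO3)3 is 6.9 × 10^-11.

Ce(IO3)3(s) ⇌ Ce^3+ + 3 IO3^-
Ksp = [Ce^3+][IO3^-]^3
Let s be the molar solubility in this solution. [Ce^3+] = 0.053 + s ≈ 0.053, [IO3^-] = 3s (common-ion effect: Ce^3+ is already 0.053 M).
Ksp ≈ 0.053 × (3s)^3
s = 3.6 × 10^-4 M
Check: s = 3.6 × 10^-4 ≪ 0.053, so the approximation is valid.

s ≈ 3.6 x 10^-4 M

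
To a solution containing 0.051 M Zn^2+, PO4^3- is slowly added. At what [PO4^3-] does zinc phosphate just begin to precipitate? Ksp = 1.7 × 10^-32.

[PO4^3-] ≈ 1.1e-14 M

Zn3(PO4)2(s) ⇌ 3 Zn^2+ + 2 PO4^3-
Ksp = [Zn^2+]^3[PO4^3-]^2
Precipitation begins when Q = Ksp. With [Zn^2+] = 0.051 M:
1.7 × 10^-32 = (0.051)^3 × [PO4^3-]^2
[PO4^3-] = (1.7 × 10^-32 / 1.33 × 10^-4)^(1/2) = 1.1 × 10^-14 M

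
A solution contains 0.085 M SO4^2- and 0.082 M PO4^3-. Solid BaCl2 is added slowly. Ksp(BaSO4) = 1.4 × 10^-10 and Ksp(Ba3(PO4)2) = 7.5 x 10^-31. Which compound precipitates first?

Precipitation of each salt starts when its ion product equals its Ksp.
For BaSO4: 1.4 × 10^-10 = 0.085 × [Ba^2+]  ⇒  [Ba^2+] = 1.6 × 10^-9 M.
For Ba3(PO4)2: 7.5 x 10^-31 = (0.082)^2 × [Ba^2+]^3  ⇒  [Ba^2+] = 4.8 x 10^-10 M.
The salt with the lower threshold [Ba^2+] precipitates first: Ba3(PO4)2.

Ba3(PO4)2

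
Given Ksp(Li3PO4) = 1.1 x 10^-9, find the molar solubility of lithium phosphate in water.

2.5 x 10^-3 M

Li3PO4(s) ⇌ 3 Li^+ + PO4^3-
Ksp = [Li^+]^3[PO4^3-]
With molar solubility s: [Li^+] = 3s, [PO4^3-] = s.
Substituting: Ksp = (3s)^3s = 27s^4
s^4 = 1.1 x 10^-9 / 27, so s = 2.5 x 10^-3 M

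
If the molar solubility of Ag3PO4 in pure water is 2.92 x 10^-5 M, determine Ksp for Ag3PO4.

Ag3PO4(s) <=> 3 Ag^+(aq) + PO4^3-(aq)
With molar solubility s: [Ag^+] = 3s, [PO4^3-] = s.
Ksp = [Ag^+]^3[PO4^3-]
So Ksp = (3s)^3 × s = 27s^4
With s = 2.92 × 10^-5: Ksp = 1.96 × 10^-17

1.96 × 10^-17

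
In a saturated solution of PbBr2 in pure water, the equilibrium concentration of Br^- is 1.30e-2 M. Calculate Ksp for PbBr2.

Ksp ≈ 1.10 × 10^-6

PbBr2(s) ⇌ Pb^2+(aq) + 2 Br^-(aq)
Stoichiometry gives [Pb^2+] = (1/2)[Br^-] = 6.500 x 10^-3 M.
Ksp = [Pb^2+][Br^-]^2
Ksp = 6.500 × 10^-3 × (1.30 x 10^-2)^2 = 1.10 × 10^-6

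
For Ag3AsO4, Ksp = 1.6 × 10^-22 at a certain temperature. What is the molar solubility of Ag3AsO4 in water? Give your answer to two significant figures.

Ag3AsO4(s) ⇌ 3 Ag^+ + AsO4^3-
Ksp = [Ag^+]^3[AsO4^3-]
For each mole of Ag3AsO4 that dissolves: [Ag^+] = 3s, [AsO4^3-] = s.
So Ksp = (3s)^3 × s = 27s^4
Solving, s = (1.6 × 10^-22/27)^(1/4) = 1.6 x 10^-6 M

s = 1.6e-6 M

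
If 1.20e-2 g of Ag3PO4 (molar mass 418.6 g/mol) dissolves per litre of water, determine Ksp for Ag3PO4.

Ksp = 1.82 × 10^-17

Molar solubility s = (1.20 x 10^-2 g/L) / (418.6 g/mol) = 2.867 × 10^-5 M.
Ag3PO4(s) ⇌ 3 Ag^+ + PO4^3-
Let s = molar solubility. Then [Ag^+] = 3s and [PO4^3-] = s.
Ksp = [Ag^+]^3[PO4^3-]
So Ksp = (3s)^3 × s = 27s^4
With s = 2.867 × 10^-5: Ksp = 1.82 × 10^-17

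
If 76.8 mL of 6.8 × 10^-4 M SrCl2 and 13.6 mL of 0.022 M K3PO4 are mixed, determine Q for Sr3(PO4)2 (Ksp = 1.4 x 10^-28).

Total volume = 76.8 + 13.6 = 90.4 mL.
[Sr^2+] = 6.8 × 10^-4 × (76.8/90.4) = 5.78 × 10^-4 M
[PO4^3-] = 2.2 × 10^-2 × (13.6/90.4) = 3.31 × 10^-3 M
Sr3(PO4)2(s) ⇌ 3 Sr^2+ + 2 PO4^3-, so Q = [Sr^2+]^3[PO4^3-]^2
Q = (5.78 × 10^-4)^3(3.31 × 10^-3)^2 = 2.1 × 10^-15
Q > Ksp, so Sr3(PO4)2 will precipitate.

Q ≈ 2.1 × 10^-15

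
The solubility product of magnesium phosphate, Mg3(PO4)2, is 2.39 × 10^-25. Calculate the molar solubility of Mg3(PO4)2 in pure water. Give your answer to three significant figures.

Mg3(PO4)2(s) <=> 3 Mg^2+(aq) + 2 PO4^3-(aq)
Ksp = [Mg^2+]^3[PO4^3-]^2
Let s = molar solubility. Then [Mg^2+] = 3s and [PO4^3-] = 2s.
So Ksp = (3s)^3 × (2s)^2 = 108s^5
s = (2.39 × 10^-25 / 108)^(1/5) = 4.67 × 10^-6 M

4.67e-6 M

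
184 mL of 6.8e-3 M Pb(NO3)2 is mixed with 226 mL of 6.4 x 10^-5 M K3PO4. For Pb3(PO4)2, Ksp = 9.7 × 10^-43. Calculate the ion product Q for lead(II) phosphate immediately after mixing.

Total volume = 184 + 226 = 410 mL.
[Pb^2+] = 6.8 × 10^-3 × (184/410) = 3.05 x 10^-3 M
[PO4^3-] = 6.4 × 10^-5 × (226/410) = 3.53 × 10^-5 M
Pb3(PO4)2(s) ⇌ 3 Pb^2+(aq) + 2 PO4^3-(aq), so Q = [Pb^2+]^3[PO4^3-]^2
Q = (3.05 × 10^-3)^3(3.53 × 10^-5)^2 = 3.5 × 10^-17
Q > Ksp, so Pb3(PO4)2 will precipitate.

3.5e-17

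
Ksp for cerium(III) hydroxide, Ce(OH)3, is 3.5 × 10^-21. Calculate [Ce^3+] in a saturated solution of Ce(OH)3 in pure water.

Ce(OH)3(s) ⇌ Ce^3+ + 3 OH^-
Ksp = [Ce^3+][OH^-]^3
If s mol/L of Ce(OH)3 dissolves, [Ce^3+] = s and [OH^-] = 3s.
Ksp = s(3s)^3 = 27s^4
s = (3.5 × 10^-21 / 27)^(1/4) = 3.37 x 10^-6 M
[Ce^3+] = s = 3.4 × 10^-6 M

[Ce^3+] ≈ 3.4 x 10^-6 M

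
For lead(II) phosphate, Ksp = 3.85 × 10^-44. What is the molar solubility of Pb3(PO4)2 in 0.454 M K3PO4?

Pb3(PO4)2(s) ⇌ 3 Pb^2+ + 2 PO4^3-
Ksp = [Pb^2+]^3[PO4^3-]^2
Let s be the molar solubility in this solution. [Pb^2+] = 3s, [PO4^3-] = 0.454 + 2s ≈ 0.454 (common-ion effect: PO4^3- is already 0.454 M).
Ksp ≈ (3s)^3 × (0.454)^2
s = 1.91 × 10^-15 M
Check: 2s = 3.8 x 10^-15 ≪ 0.454, so the approximation is valid.

s ≈ 1.91 × 10^-15 M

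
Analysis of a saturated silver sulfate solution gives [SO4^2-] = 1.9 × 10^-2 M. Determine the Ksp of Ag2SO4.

Ksp = 2.7 × 10^-5

Ag2SO4(s) <=> 2 Ag^+ + SO4^2-
Stoichiometry gives [Ag^+] = (2/1)[SO4^2-] = 3.80 × 10^-2 M.
Ksp = [Ag^+]^2[SO4^2-]
Ksp = (3.80 × 10^-2)^2 × 1.9 × 10^-2 = 2.7 × 10^-5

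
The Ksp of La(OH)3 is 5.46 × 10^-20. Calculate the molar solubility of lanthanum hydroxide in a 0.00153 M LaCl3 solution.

s = 1.10e-6 M

La(OH)3(s) <=> La^3+(aq) + 3 OH^-(aq)
Ksp = [La^3+][OH^-]^3
Let s = moles of La(OH)3 that dissolve per litre. [La^3+] = 0.00153 + s ≈ 0.00153, [OH^-] = 3s (since La^3+ from LaCl3 dominates).
Ksp ≈ 0.00153 × (3s)^3
s = 1.10 × 10^-6 M
Check: s = 1.1 × 10^-6 ≪ 0.00153, so the approximation is valid.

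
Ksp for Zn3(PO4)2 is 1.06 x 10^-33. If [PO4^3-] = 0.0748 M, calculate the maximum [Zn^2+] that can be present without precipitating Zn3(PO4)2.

[Zn^2+] ≈ 5.74e-11 M

Zn3(PO4)2(s) ⇌ 3 Zn^2+(aq) + 2 PO4^3-(aq)
Ksp = [Zn^2+]^3[PO4^3-]^2
Precipitation begins when Q = Ksp. With [PO4^3-] = 0.0748 M:
1.06 x 10^-33 = (0.0748)^2 × [Zn^2+]^3
[Zn^2+] = (1.06 x 10^-33 / 5.595 × 10^-3)^(1/3) = 5.74 × 10^-11 M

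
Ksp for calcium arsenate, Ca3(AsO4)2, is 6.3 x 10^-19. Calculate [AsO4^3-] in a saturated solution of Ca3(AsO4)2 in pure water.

[AsO4^3-] = 1.8e-4 M

Ca3(AsO4)2(s) ⇌ 3 Ca^2+ + 2 AsO4^3-
Ksp = [Ca^2+]^3[AsO4^3-]^2
With molar solubility s: [Ca^2+] = 3s, [AsO4^3-] = 2s.
So Ksp = (3s)^3 × (2s)^2 = 108s^5
s^5 = 6.3 x 10^-19 / 108, so s = 8.98 × 10^-5 M
[AsO4^3-] = 2s = 1.8 x 10^-4 M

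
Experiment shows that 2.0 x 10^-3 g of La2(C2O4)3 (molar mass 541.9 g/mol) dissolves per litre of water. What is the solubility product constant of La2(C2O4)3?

Ksp ≈ 7.4 x 10^-26

Molar solubility s = (2.0 x 10^-3 g/L) / (541.9 g/mol) = 3.69 x 10^-6 M.
La2(C2O4)3(s) ⇌ 2 La^3+ + 3 C2O4^2-
If s mol/L of La2(C2O4)3 dissolves, [La^3+] = 2s and [C2O4^2-] = 3s.
Ksp = [La^3+]^2[C2O4^2-]^3
So Ksp = (2s)^2 × (3s)^3 = 108s^5
Ksp = 108 × (3.69 × 10^-6)^5 = 7.4 × 10^-26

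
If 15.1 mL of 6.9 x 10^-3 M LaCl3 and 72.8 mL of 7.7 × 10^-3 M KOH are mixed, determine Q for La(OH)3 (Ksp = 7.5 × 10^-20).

Total volume = 15.1 + 72.8 = 87.9 mL.
[La^3+] = 6.9 x 10^-3 × (15.1/87.9) = 1.19 x 10^-3 M
[OH^-] = 7.7 × 10^-3 × (72.8/87.9) = 6.38 × 10^-3 M
La(OH)3(s) <=> La^3+(aq) + 3 OH^-(aq), so Q = [La^3+][OH^-]^3
Q = (1.19 x 10^-3)(6.38 x 10^-3)^3 = 3.1 × 10^-10
Q > Ksp, so La(OH)3 will precipitate.

3.1e-10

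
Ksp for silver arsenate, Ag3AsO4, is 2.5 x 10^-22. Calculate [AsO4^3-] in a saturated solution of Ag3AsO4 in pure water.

Ag3AsO4(s) <=> 3 Ag^+ + AsO4^3-
Ksp = [Ag^+]^3[AsO4^3-]
For each mole of Ag3AsO4 that dissolves: [Ag^+] = 3s, [AsO4^3-] = s.
So Ksp = (3s)^3 × s = 27s^4
s^4 = 2.5 x 10^-22 / 27, so s = 1.74 x 10^-6 M
[AsO4^3-] = s = 1.7 x 10^-6 M

1.7 × 10^-6 M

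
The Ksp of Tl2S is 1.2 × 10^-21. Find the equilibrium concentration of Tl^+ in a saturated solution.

1.3 x 10^-7 M

Tl2S(s) <=> 2 Tl^+ + S^2-
Ksp = [Tl^+]^2[S^2-]
If s mol/L of Tl2S dissolves, [Tl^+] = 2s and [S^2-] = s.
So Ksp = (2s)^2 × s = 4s^3
Solving, s = (1.2 × 10^-21/4)^(1/3) = 6.69 × 10^-8 M
[Tl^+] = 2s = 1.3 x 10^-7 M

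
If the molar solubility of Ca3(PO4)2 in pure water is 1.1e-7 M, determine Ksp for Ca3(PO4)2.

Ca3(PO4)2(s) <=> 3 Ca^2+ + 2 PO4^3-
For each mole of Ca3(PO4)2 that dissolves: [Ca^2+] = 3s, [PO4^3-] = 2s.
Ksp = [Ca^2+]^3[PO4^3-]^2
Substituting: Ksp = (3s)^3(2s)^2 = 108s^5
With s = 1.1 × 10^-7: Ksp = 1.7 × 10^-33

Ksp = 1.7e-33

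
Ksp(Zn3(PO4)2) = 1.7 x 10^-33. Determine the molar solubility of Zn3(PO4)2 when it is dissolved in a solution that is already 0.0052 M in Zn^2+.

s ≈ 5.5e-14 M

Zn3(PO4)2(s) <=> 3 Zn^2+(aq) + 2 PO4^3-(aq)
Ksp = [Zn^2+]^3[PO4^3-]^2
If s mol/L dissolves here, [Zn^2+] = 0.0052 + 3s ≈ 0.0052, [PO4^3-] = 2s (common-ion effect: Zn^2+ is already 0.0052 M).
Ksp ≈ (0.0052)^3 × (2s)^2
s = 5.5 x 10^-14 M
Check: 3s = 1.6 × 10^-13 ≪ 0.0052, so the approximation is valid.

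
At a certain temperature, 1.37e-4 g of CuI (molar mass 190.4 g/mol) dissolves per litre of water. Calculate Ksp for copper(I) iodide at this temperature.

Ksp ≈ 5.18 × 10^-13

Molar solubility s = (1.37 × 10^-4 g/L) / (190.4 g/mol) = 7.195 × 10^-7 M.
CuI(s) ⇌ Cu^+(aq) + I^-(aq)
With molar solubility s: [Cu^+] = s, [I^-] = s.
Ksp = [Cu^+][I^-]
Ksp = (s)(s) = s^2
Ksp = (7.195 x 10^-7)^2 = 5.18 × 10^-13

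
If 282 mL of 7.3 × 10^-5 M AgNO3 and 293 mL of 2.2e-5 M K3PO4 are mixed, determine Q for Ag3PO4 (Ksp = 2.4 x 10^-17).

Q ≈ 5.1e-19

Total volume = 282 + 293 = 575 mL.
[Ag^+] = 7.3 × 10^-5 × (282/575) = 3.58 × 10^-5 M
[PO4^3-] = 2.2 × 10^-5 × (293/575) = 1.12 x 10^-5 M
Ag3PO4(s) ⇌ 3 Ag^+ + PO4^3-, so Q = [Ag^+]^3[PO4^3-]
Q = (3.58 x 10^-5)^3(1.12 × 10^-5) = 5.1 × 10^-19
Q < Ksp, so no precipitate of Ag3PO4 forms.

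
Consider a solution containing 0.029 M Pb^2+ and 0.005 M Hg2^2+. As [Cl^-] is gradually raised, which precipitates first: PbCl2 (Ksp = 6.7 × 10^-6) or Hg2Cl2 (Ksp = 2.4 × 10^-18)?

Hg2Cl2

Precipitation of each salt starts when its ion product equals its Ksp.
For PbCl2: 6.7 × 10^-6 = 0.029 × [Cl^-]^2  ⇒  [Cl^-] = 1.5 x 10^-2 M.
For Hg2Cl2: 2.4 × 10^-18 = 0.005 × [Cl^-]^2  ⇒  [Cl^-] = 2.2 × 10^-8 M.
The salt with the lower threshold [Cl^-] precipitates first: Hg2Cl2.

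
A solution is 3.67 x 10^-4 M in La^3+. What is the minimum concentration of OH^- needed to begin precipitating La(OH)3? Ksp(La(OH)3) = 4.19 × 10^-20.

4.85 x 10^-6 M

La(OH)3(s) <=> La^3+(aq) + 3 OH^-(aq)
Ksp = [La^3+][OH^-]^3
Precipitation begins when Q = Ksp. With [La^3+] = 3.67 x 10^-4 M:
4.19 × 10^-20 = (3.67 x 10^-4) × [OH^-]^3
[OH^-] = (4.19 × 10^-20 / 3.67 × 10^-4)^(1/3) = 4.85 × 10^-6 M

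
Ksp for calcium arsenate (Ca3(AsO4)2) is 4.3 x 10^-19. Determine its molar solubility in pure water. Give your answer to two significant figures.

s = 8.3e-5 M

Ca3(AsO4)2(s) <=> 3 Ca^2+(aq) + 2 AsO4^3-(aq)
Ksp = [Ca^2+]^3[AsO4^3-]^2
If s mol/L of Ca3(AsO4)2 dissolves, [Ca^2+] = 3s and [AsO4^3-] = 2s.
So Ksp = (3s)^3 × (2s)^2 = 108s^5
s = (4.3 x 10^-19 / 108)^(1/5) = 8.3 × 10^-5 M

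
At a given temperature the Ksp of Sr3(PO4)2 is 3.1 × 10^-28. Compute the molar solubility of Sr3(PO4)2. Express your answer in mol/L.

s ≈ 1.2 × 10^-6 M

Sr3(PO4)2(s) ⇌ 3 Sr^2+(aq) + 2 PO4^3-(aq)
Ksp = [Sr^2+]^3[PO4^3-]^2
With molar solubility s: [Sr^2+] = 3s, [PO4^3-] = 2s.
So Ksp = (3s)^3 × (2s)^2 = 108s^5
s^5 = 3.1 × 10^-28 / 108, so s = 1.2 × 10^-6 M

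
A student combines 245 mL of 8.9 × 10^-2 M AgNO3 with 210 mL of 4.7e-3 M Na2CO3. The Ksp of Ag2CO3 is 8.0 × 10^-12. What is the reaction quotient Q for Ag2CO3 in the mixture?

Total volume = 245 + 210 = 455 mL.
[Ag^+] = 8.9 × 10^-2 × (245/455) = 4.79 x 10^-2 M
[CO3^2-] = 4.7 × 10^-3 × (210/455) = 2.17 x 10^-3 M
Ag2CO3(s) <=> 2 Ag^+(aq) + CO3^2-(aq), so Q = [Ag^+]^2[CO3^2-]
Q = (4.79 × 10^-2)^2(2.17 x 10^-3) = 5.0 × 10^-6
Q > Ksp, so Ag2CO3 will precipitate.

Q ≈ 5.0 x 10^-6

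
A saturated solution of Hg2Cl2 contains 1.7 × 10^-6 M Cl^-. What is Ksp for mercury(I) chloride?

2.5 × 10^-18

Hg2Cl2(s) ⇌ Hg2^2+ + 2 Cl^-
Stoichiometry gives [Hg2^2+] = (1/2)[Cl^-] = 8.50 × 10^-7 M.
Ksp = [Hg2^2+][Cl^-]^2
Ksp = 8.50 x 10^-7 × (1.7 × 10^-6)^2 = 2.5 × 10^-18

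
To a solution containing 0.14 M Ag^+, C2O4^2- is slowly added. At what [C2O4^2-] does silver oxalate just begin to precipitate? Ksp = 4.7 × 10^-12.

Ag2C2O4(s) ⇌ 2 Ag^+(aq) + C2O4^2-(aq)
Ksp = [Ag^+]^2[C2O4^2-]
Precipitation begins when Q = Ksp. With [Ag^+] = 0.14 M:
4.7 × 10^-12 = (0.14)^2 × [C2O4^2-]
[C2O4^2-] = (4.7 × 10^-12 / 1.96 × 10^-2) = 2.4 × 10^-10 M

[C2O4^2-] ≈ 2.4 x 10^-10 M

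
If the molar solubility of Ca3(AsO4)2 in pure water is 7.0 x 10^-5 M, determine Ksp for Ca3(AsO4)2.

Ksp ≈ 1.8e-19

Ca3(AsO4)2(s) ⇌ 3 Ca^2+(aq) + 2 AsO4^3-(aq)
Let s = molar solubility. Then [Ca^2+] = 3s and [AsO4^3-] = 2s.
Ksp = [Ca^2+]^3[AsO4^3-]^2
So Ksp = (3s)^3 × (2s)^2 = 108s^5
With s = 7.0 x 10^-5: Ksp = 1.8 × 10^-19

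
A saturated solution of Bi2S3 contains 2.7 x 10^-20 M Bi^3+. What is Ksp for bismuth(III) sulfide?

4.8 × 10^-98

Bi2S3(s) ⇌ 2 Bi^3+(aq) + 3 S^2-(aq)
Stoichiometry gives [S^2-] = (3/2)[Bi^3+] = 4.05 x 10^-20 M.
Ksp = [Bi^3+]^2[S^2-]^3
Ksp = (2.7 × 10^-20)^2 × (4.05 × 10^-20)^3 = 4.8 × 10^-98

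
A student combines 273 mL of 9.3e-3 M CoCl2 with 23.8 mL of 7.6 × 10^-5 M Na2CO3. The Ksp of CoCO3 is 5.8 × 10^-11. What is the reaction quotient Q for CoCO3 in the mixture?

Total volume = 273 + 23.8 = 296.8 mL.
[Co^2+] = 9.3 × 10^-3 × (273/296.8) = 8.55 × 10^-3 M
[CO3^2-] = 7.6 x 10^-5 × (23.8/296.8) = 6.09 × 10^-6 M
CoCO3(s) <=> Co^2+ + CO3^2-, so Q = [Co^2+][CO3^2-]
Q = (8.55 × 10^-3)(6.09 × 10^-6) = 5.2 × 10^-8
Q > Ksp, so CoCO3 will precipitate.

Q ≈ 5.2 x 10^-8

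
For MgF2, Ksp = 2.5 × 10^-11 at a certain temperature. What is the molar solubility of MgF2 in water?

s ≈ 1.8e-4 M

MgF2(s) ⇌ Mg^2+ + 2 F^-
Ksp = [Mg^2+][F^-]^2
With molar solubility s: [Mg^2+] = s, [F^-] = 2s.
Substituting: Ksp = s(2s)^2 = 4s^3
Solving, s = (2.5 × 10^-11/4)^(1/3) = 1.8 × 10^-4 M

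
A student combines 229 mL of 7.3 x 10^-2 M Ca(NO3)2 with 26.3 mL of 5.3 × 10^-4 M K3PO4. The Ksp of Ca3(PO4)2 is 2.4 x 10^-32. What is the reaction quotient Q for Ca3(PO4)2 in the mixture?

Total volume = 229 + 26.3 = 255.3 mL.
[Ca^2+] = 7.3 x 10^-2 × (229/255.3) = 6.55 x 10^-2 M
[PO4^3-] = 5.3 x 10^-4 × (26.3/255.3) = 5.46 × 10^-5 M
Ca3(PO4)2(s) ⇌ 3 Ca^2+(aq) + 2 PO4^3-(aq), so Q = [Ca^2+]^3[PO4^3-]^2
Q = (6.55 × 10^-2)^3(5.46 × 10^-5)^2 = 8.4 × 10^-13
Q > Ksp, so Ca3(PO4)2 will precipitate.

8.4e-13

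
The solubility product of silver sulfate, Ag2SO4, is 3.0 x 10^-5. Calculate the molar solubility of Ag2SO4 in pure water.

Ag2SO4(s) ⇌ 2 Ag^+(aq) + SO4^2-(aq)
Ksp = [Ag^+]^2[SO4^2-]
For each mole of Ag2SO4 that dissolves: [Ag^+] = 2s, [SO4^2-] = s.
So Ksp = (2s)^2 × s = 4s^3
s = (3.0 x 10^-5 / 4)^(1/3) = 2.0 x 10^-2 M

s = 0.020 M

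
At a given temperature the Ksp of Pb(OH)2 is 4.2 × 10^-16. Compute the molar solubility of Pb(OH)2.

Pb(OH)2(s) ⇌ Pb^2+(aq) + 2 OH^-(aq)
Ksp = [Pb^2+][OH^-]^2
Let s = molar solubility. Then [Pb^2+] = s and [OH^-] = 2s.
Substituting: Ksp = s(2s)^2 = 4s^3
s = (4.2 × 10^-16 / 4)^(1/3) = 4.7 x 10^-6 M

4.7 × 10^-6 M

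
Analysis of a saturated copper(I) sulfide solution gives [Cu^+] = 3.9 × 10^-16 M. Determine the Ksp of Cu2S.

Cu2S(s) <=> 2 Cu^+ + S^2-
Stoichiometry gives [S^2-] = (1/2)[Cu^+] = 1.95 x 10^-16 M.
Ksp = [Cu^+]^2[S^2-]
Ksp = (3.9 × 10^-16)^2 × 1.95 × 10^-16 = 3.0 x 10^-47

Ksp ≈ 3.0e-47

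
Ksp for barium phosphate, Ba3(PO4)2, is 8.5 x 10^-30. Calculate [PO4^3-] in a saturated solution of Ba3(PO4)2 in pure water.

Ba3(PO4)2(s) ⇌ 3 Ba^2+ + 2 PO4^3-
Ksp = [Ba^2+]^3[PO4^3-]^2
With molar solubility s: [Ba^2+] = 3s, [PO4^3-] = 2s.
So Ksp = (3s)^3 × (2s)^2 = 108s^5
Solving, s = (8.5 x 10^-30/108)^(1/5) = 6.01 x 10^-7 M
[PO4^3-] = 2s = 1.2 x 10^-6 M

[PO4^3-] ≈ 1.2e-6 M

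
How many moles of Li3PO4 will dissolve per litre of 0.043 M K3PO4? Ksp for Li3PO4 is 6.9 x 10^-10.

8.4e-4 M

Li3PO4(s) ⇌ 3 Li^+ + PO4^3-
Ksp = [Li^+]^3[PO4^3-]
Let s be the molar solubility in this solution. [Li^+] = 3s, [PO4^3-] = 0.043 + s ≈ 0.043 (since PO4^3- from K3PO4 dominates).
Ksp ≈ (3s)^3 × 0.043
s = 8.4 × 10^-4 M
Check: s = 8.4 x 10^-4 ≪ 0.043, so the approximation is valid.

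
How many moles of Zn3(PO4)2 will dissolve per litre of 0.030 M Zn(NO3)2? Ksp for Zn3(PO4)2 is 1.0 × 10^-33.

Zn3(PO4)2(s) ⇌ 3 Zn^2+(aq) + 2 PO4^3-(aq)
Ksp = [Zn^2+]^3[PO4^3-]^2
Let s be the molar solubility in this solution. [Zn^2+] = 0.030 + 3s ≈ 0.030, [PO4^3-] = 2s (Ksp is small, so little additional dissolves).
Ksp ≈ (0.030)^3 × (2s)^2
s = 3.0 × 10^-15 M
Check: 3s = 9.1 × 10^-15 ≪ 0.030, so the approximation is valid.

s ≈ 3.0 × 10^-15 M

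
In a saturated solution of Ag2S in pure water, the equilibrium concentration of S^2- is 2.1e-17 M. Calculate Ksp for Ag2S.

3.7e-50

Ag2S(s) <=> 2 Ag^+(aq) + S^2-(aq)
Stoichiometry gives [Ag^+] = (2/1)[S^2-] = 4.20 x 10^-17 M.
Ksp = [Ag^+]^2[S^2-]
Ksp = (4.20 × 10^-17)^2 × 2.1 × 10^-17 = 3.7 x 10^-50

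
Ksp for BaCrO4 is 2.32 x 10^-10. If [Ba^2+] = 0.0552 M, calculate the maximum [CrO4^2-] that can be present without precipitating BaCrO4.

BaCrO4(s) ⇌ Ba^2+ + CrO4^2-
Ksp = [Ba^2+][CrO4^2-]
Precipitation begins when Q = Ksp. With [Ba^2+] = 0.0552 M:
2.32 x 10^-10 = (0.0552) × [CrO4^2-]
[CrO4^2-] = (2.32 x 10^-10 / 5.52 × 10^-2) = 4.20 × 10^-9 M

[CrO4^2-] = 4.20 × 10^-9 M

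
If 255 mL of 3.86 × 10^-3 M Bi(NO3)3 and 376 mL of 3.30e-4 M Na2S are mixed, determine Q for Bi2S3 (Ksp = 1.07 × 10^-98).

Total volume = 255 + 376 = 631 mL.
[Bi^3+] = 3.86 x 10^-3 × (255/631) = 1.560 × 10^-3 M
[S^2-] = 3.30 × 10^-4 × (376/631) = 1.966 x 10^-4 M
Bi2S3(s) ⇌ 2 Bi^3+(aq) + 3 S^2-(aq), so Q = [Bi^3+]^2[S^2-]^3
Q = (1.560 × 10^-3)^2(1.966 × 10^-4)^3 = 1.85 × 10^-17
Q > Ksp, so Bi2S3 will precipitate.

Q = 1.85e-17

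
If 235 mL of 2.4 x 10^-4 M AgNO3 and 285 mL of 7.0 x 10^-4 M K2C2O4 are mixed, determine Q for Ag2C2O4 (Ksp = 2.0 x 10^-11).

4.5e-12

Total volume = 235 + 285 = 520 mL.
[Ag^+] = 2.4 x 10^-4 × (235/520) = 1.08 x 10^-4 M
[C2O4^2-] = 7.0 × 10^-4 × (285/520) = 3.84 x 10^-4 M
Ag2C2O4(s) <=> 2 Ag^+(aq) + C2O4^2-(aq), so Q = [Ag^+]^2[C2O4^2-]
Q = (1.08 x 10^-4)^2(3.84 x 10^-4) = 4.5 × 10^-12
Q < Ksp, so no precipitate of Ag2C2O4 forms.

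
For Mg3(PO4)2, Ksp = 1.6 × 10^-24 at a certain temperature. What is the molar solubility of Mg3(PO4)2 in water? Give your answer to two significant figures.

Mg3(PO4)2(s) <=> 3 Mg^2+(aq) + 2 PO4^3-(aq)
Ksp = [Mg^2+]^3[PO4^3-]^2
For each mole of Mg3(PO4)2 that dissolves: [Mg^2+] = 3s, [PO4^3-] = 2s.
Ksp = (3s)^3(2s)^2 = 108s^5
s = (1.6 × 10^-24 / 108)^(1/5) = 6.8 × 10^-6 M

s ≈ 6.8 x 10^-6 M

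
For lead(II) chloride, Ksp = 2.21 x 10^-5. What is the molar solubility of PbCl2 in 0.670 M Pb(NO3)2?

PbCl2(s) ⇌ Pb^2+(aq) + 2 Cl^-(aq)
Ksp = [Pb^2+][Cl^-]^2
If s mol/L dissolves here, [Pb^2+] = 0.670 + s ≈ 0.670, [Cl^-] = 2s (common-ion effect: Pb^2+ is already 0.670 M).
Ksp ≈ 0.670 × (2s)^2
s = 2.87 × 10^-3 M
Check: s = 2.9 × 10^-3 ≪ 0.670, so the approximation is valid.

s ≈ 2.87e-3 M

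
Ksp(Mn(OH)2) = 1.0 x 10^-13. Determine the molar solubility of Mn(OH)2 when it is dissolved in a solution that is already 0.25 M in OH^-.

Mn(OH)2(s) ⇌ Mn^2+(aq) + 2 OH^-(aq)
Ksp = [Mn^2+][OH^-]^2
Let s be the molar solubility in this solution. [Mn^2+] = s, [OH^-] = 0.25 + 2s ≈ 0.25 (Ksp is small, so little additional dissolves).
Ksp ≈ s × (0.25)^2
s = 1.6 x 10^-12 M
Check: 2s = 3.2 × 10^-12 ≪ 0.25, so the approximation is valid.

s ≈ 1.6 × 10^-12 M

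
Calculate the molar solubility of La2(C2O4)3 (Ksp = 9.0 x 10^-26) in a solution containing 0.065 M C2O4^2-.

s = 9.1 × 10^-12 M

La2(C2O4)3(s) ⇌ 2 La^3+ + 3 C2O4^2-
Ksp = [La^3+]^2[C2O4^2-]^3
Let s be the molar solubility in this solution. [La^3+] = 2s, [C2O4^2-] = 0.065 + 3s ≈ 0.065 (since the C2O4^2- already present dominates).
Ksp ≈ (2s)^2 × (0.065)^3
s = 9.1 x 10^-12 M
Check: 3s = 2.7 × 10^-11 ≪ 0.065, so the approximation is valid.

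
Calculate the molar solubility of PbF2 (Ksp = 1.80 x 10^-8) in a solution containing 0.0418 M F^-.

s = 1.03e-5 M

PbF2(s) <=> Pb^2+ + 2 F^-
Ksp = [Pb^2+][F^-]^2
If s mol/L dissolves here, [Pb^2+] = s, [F^-] = 0.0418 + 2s ≈ 0.0418 (Ksp is small, so little additional dissolves).
Ksp ≈ s × (0.0418)^2
s = 1.03 × 10^-5 M
Check: 2s = 2.1 × 10^-5 ≪ 0.0418, so the approximation is valid.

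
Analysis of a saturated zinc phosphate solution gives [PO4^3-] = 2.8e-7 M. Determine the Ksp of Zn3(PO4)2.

Zn3(PO4)2(s) ⇌ 3 Zn^2+(aq) + 2 PO4^3-(aq)
Stoichiometry gives [Zn^2+] = (3/2)[PO4^3-] = 4.20 × 10^-7 M.
Ksp = [Zn^2+]^3[PO4^3-]^2
Ksp = (4.20 × 10^-7)^3 × (2.8 × 10^-7)^2 = 5.8 x 10^-33

5.8 x 10^-33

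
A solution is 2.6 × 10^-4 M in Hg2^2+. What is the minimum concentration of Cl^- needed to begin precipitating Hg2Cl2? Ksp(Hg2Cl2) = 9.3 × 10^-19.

[Cl^-] = 6.0 x 10^-8 M

Hg2Cl2(s) ⇌ Hg2^2+ + 2 Cl^-
Ksp = [Hg2^2+][Cl^-]^2
Precipitation begins when Q = Ksp. With [Hg2^2+] = 2.6 × 10^-4 M:
9.3 × 10^-19 = (2.6 × 10^-4) × [Cl^-]^2
[Cl^-] = (9.3 × 10^-19 / 2.6 × 10^-4)^(1/2) = 6.0 x 10^-8 M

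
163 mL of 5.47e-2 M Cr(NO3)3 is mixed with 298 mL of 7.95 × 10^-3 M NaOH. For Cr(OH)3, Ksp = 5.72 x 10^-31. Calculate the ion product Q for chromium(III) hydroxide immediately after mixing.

Total volume = 163 + 298 = 461 mL.
[Cr^3+] = 5.47 × 10^-2 × (163/461) = 1.934 x 10^-2 M
[OH^-] = 7.95 × 10^-3 × (298/461) = 5.139 x 10^-3 M
Cr(OH)3(s) ⇌ Cr^3+ + 3 OH^-, so Q = [Cr^3+][OH^-]^3
Q = (1.934 × 10^-2)(5.139 x 10^-3)^3 = 2.62 x 10^-9
Q > Ksp, so Cr(OH)3 will precipitate.

Q ≈ 2.62 × 10^-9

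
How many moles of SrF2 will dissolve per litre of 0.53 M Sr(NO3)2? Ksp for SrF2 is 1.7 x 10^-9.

s ≈ 2.8 × 10^-5 M

SrF2(s) ⇌ Sr^2+(aq) + 2 F^-(aq)
Ksp = [Sr^2+][F^-]^2
Let s = moles of SrF2 that dissolve per litre. [Sr^2+] = 0.53 + s ≈ 0.53, [F^-] = 2s (since Sr^2+ from Sr(NO3)2 dominates).
Ksp ≈ 0.53 × (2s)^2
s = 2.8 × 10^-5 M
Check: s = 2.8 x 10^-5 ≪ 0.53, so the approximation is valid.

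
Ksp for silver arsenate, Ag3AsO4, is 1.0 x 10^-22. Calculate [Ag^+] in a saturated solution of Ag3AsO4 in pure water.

Ag3AsO4(s) <=> 3 Ag^+ + AsO4^3-
Ksp = [Ag^+]^3[AsO4^3-]
If s mol/L of Ag3AsO4 dissolves, [Ag^+] = 3s and [AsO4^3-] = s.
Substituting: Ksp = (3s)^3s = 27s^4
s = (1.0 x 10^-22 / 27)^(1/4) = 1.39 × 10^-6 M
[Ag^+] = 3s = 4.2 x 10^-6 M

4.2e-6 M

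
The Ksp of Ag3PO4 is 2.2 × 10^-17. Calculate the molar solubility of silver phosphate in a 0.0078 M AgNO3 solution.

4.6e-11 M

Ag3PO4(s) ⇌ 3 Ag^+(aq) + PO4^3-(aq)
Ksp = [Ag^+]^3[PO4^3-]
Let s = moles of Ag3PO4 that dissolve per litre. [Ag^+] = 0.0078 + 3s ≈ 0.0078, [PO4^3-] = s (since Ag^+ from AgNO3 dominates).
Ksp ≈ (0.0078)^3 × s
s = 4.6 x 10^-11 M
Check: 3s = 1.4 × 10^-10 ≪ 0.0078, so the approximation is valid.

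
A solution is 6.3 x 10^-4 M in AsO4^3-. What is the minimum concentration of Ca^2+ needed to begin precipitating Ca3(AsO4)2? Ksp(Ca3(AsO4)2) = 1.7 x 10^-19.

[Ca^2+] = 7.5e-5 M

Ca3(AsO4)2(s) ⇌ 3 Ca^2+ + 2 AsO4^3-
Ksp = [Ca^2+]^3[AsO4^3-]^2
Precipitation begins when Q = Ksp. With [AsO4^3-] = 6.3 x 10^-4 M:
1.7 x 10^-19 = (6.3 x 10^-4)^2 × [Ca^2+]^3
[Ca^2+] = (1.7 x 10^-19 / 3.97 × 10^-7)^(1/3) = 7.5 × 10^-5 M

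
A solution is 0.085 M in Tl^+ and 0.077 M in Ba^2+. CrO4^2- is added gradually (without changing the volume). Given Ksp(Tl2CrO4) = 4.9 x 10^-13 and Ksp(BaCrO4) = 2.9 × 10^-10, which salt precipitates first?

Precipitation of each salt starts when its ion product equals its Ksp.
For Tl2CrO4: 4.9 x 10^-13 = (0.085)^2 × [CrO4^2-]  ⇒  [CrO4^2-] = 6.8 × 10^-11 M.
For BaCrO4: 2.9 × 10^-10 = 0.077 × [CrO4^2-]  ⇒  [CrO4^2-] = 3.8 x 10^-9 M.
The salt with the lower threshold [CrO4^2-] precipitates first: Tl2CrO4.

Tl2CrO4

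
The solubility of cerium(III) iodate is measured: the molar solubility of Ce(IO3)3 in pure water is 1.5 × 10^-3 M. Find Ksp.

Ce(IO3)3(s) <=> Ce^3+ + 3 IO3^-
If s mol/L of Ce(IO3)3 dissolves, [Ce^3+] = s and [IO3^-] = 3s.
Ksp = [Ce^3+][IO3^-]^3
Substituting: Ksp = s(3s)^3 = 27s^4
Ksp = 27 × (1.5 × 10^-3)^4 = 1.4 × 10^-10

Ksp = 1.4e-10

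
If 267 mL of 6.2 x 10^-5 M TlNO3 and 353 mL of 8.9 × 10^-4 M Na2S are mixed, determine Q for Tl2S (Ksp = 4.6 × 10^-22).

Total volume = 267 + 353 = 620 mL.
[Tl^+] = 6.2 × 10^-5 × (267/620) = 2.67 × 10^-5 M
[S^2-] = 8.9 x 10^-4 × (353/620) = 5.07 x 10^-4 M
Tl2S(s) <=> 2 Tl^+(aq) + S^2-(aq), so Q = [Tl^+]^2[S^2-]
Q = (2.67 x 10^-5)^2(5.07 x 10^-4) = 3.6 × 10^-13
Q > Ksp, so Tl2S will precipitate.

3.6 × 10^-13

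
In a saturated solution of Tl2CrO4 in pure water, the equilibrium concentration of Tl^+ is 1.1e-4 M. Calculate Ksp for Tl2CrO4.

Tl2CrO4(s) ⇌ 2 Tl^+ + CrO4^2-
Stoichiometry gives [CrO4^2-] = (1/2)[Tl^+] = 5.50 × 10^-5 M.
Ksp = [Tl^+]^2[CrO4^2-]
Ksp = (1.1 × 10^-4)^2 × 5.50 x 10^-5 = 6.7 × 10^-13

Ksp = 6.7 × 10^-13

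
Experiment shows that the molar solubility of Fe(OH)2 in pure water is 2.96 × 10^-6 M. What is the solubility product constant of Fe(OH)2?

Fe(OH)2(s) ⇌ Fe^2+(aq) + 2 OH^-(aq)
For each mole of Fe(OH)2 that dissolves: [Fe^2+] = s, [OH^-] = 2s.
Ksp = [Fe^2+][OH^-]^2
Substituting: Ksp = s(2s)^2 = 4s^3
With s = 2.96 × 10^-6: Ksp = 1.04 x 10^-16

Ksp ≈ 1.04e-16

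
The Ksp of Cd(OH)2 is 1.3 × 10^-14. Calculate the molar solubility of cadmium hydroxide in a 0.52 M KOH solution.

Cd(OH)2(s) ⇌ Cd^2+(aq) + 2 OH^-(aq)
Ksp = [Cd^2+][OH^-]^2
Let s = moles of Cd(OH)2 that dissolve per litre. [Cd^2+] = s, [OH^-] = 0.52 + 2s ≈ 0.52 (Ksp is small, so little additional dissolves).
Ksp ≈ s × (0.52)^2
s = 4.8 × 10^-14 M
Check: 2s = 9.6 × 10^-14 ≪ 0.52, so the approximation is valid.

4.8 x 10^-14 M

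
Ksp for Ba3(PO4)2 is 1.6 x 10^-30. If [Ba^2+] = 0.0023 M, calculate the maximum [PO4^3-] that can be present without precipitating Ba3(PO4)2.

[PO4^3-] ≈ 1.1 × 10^-11 M

Ba3(PO4)2(s) ⇌ 3 Ba^2+ + 2 PO4^3-
Ksp = [Ba^2+]^3[PO4^3-]^2
Precipitation begins when Q = Ksp. With [Ba^2+] = 0.0023 M:
1.6 x 10^-30 = (0.0023)^3 × [PO4^3-]^2
[PO4^3-] = (1.6 x 10^-30 / 1.22 × 10^-8)^(1/2) = 1.1 × 10^-11 M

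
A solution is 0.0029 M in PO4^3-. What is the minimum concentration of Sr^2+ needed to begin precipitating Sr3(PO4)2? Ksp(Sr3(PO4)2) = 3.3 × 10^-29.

[Sr^2+] = 1.6 x 10^-8 M

Sr3(PO4)2(s) <=> 3 Sr^2+(aq) + 2 PO4^3-(aq)
Ksp = [Sr^2+]^3[PO4^3-]^2
Precipitation begins when Q = Ksp. With [PO4^3-] = 0.0029 M:
3.3 × 10^-29 = (0.0029)^2 × [Sr^2+]^3
[Sr^2+] = (3.3 × 10^-29 / 8.41 x 10^-6)^(1/3) = 1.6 x 10^-8 M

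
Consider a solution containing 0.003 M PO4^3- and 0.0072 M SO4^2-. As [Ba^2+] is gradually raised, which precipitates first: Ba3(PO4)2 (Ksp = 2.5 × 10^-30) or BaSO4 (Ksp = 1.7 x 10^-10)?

Each salt begins to precipitate when Q = Ksp, i.e. when [Ba^2+] reaches its threshold.
For Ba3(PO4)2: 2.5 × 10^-30 = (0.003)^2 × [Ba^2+]^3  ⇒  [Ba^2+] = 6.5 x 10^-9 M.
For BaSO4: 1.7 x 10^-10 = 0.0072 × [Ba^2+]  ⇒  [Ba^2+] = 2.4 x 10^-8 M.
The salt with the lower threshold [Ba^2+] precipitates first: Ba3(PO4)2.

Ba3(PO4)2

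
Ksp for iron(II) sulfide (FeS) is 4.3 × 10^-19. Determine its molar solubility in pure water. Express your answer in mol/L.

FeS(s) ⇌ Fe^2+ + S^2-
Ksp = [Fe^2+][S^2-]
Let s = molar solubility. Then [Fe^2+] = s and [S^2-] = s.
Ksp = (s)(s) = s^2
s = √(4.3 × 10^-19) = 6.6 x 10^-10 M

s = 6.6 × 10^-10 M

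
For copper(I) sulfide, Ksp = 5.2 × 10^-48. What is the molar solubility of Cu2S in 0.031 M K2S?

Cu2S(s) ⇌ 2 Cu^+(aq) + S^2-(aq)
Ksp = [Cu^+]^2[S^2-]
Let s = moles of Cu2S that dissolve per litre. [Cu^+] = 2s, [S^2-] = 0.031 + s ≈ 0.031 (since S^2- from K2S dominates).
Ksp ≈ (2s)^2 × 0.031
s = 6.5 x 10^-24 M
Check: s = 6.5 × 10^-24 ≪ 0.031, so the approximation is valid.

s ≈ 6.5 x 10^-24 M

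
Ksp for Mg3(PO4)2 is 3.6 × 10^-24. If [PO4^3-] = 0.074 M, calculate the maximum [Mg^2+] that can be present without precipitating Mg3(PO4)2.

[Mg^2+] = 8.7 × 10^-8 M

Mg3(PO4)2(s) ⇌ 3 Mg^2+(aq) + 2 PO4^3-(aq)
Ksp = [Mg^2+]^3[PO4^3-]^2
Precipitation begins when Q = Ksp. With [PO4^3-] = 0.074 M:
3.6 × 10^-24 = (0.074)^2 × [Mg^2+]^3
[Mg^2+] = (3.6 × 10^-24 / 5.48 x 10^-3)^(1/3) = 8.7 × 10^-8 M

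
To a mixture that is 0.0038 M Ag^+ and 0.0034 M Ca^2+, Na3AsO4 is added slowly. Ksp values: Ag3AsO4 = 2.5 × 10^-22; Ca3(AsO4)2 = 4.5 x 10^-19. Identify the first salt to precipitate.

Ag3AsO4

Precipitation of each salt starts when its ion product equals its Ksp.
For Ag3AsO4: 2.5 × 10^-22 = (0.0038)^3 × [AsO4^3-]  ⇒  [AsO4^3-] = 4.6 × 10^-15 M.
For Ca3(AsO4)2: 4.5 x 10^-19 = (0.0034)^3 × [AsO4^3-]^2  ⇒  [AsO4^3-] = 3.4 × 10^-6 M.
The salt with the lower threshold [AsO4^3-] precipitates first: Ag3AsO4.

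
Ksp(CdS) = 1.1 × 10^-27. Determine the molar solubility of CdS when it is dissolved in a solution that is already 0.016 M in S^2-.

6.9 × 10^-26 M

CdS(s) <=> Cd^2+(aq) + S^2-(aq)
Ksp = [Cd^2+][S^2-]
Let s be the molar solubility in this solution. [Cd^2+] = s, [S^2-] = 0.016 + s ≈ 0.016 (since the S^2- already present dominates).
Ksp ≈ s × 0.016
s = 6.9 × 10^-26 M
Check: s = 6.9 x 10^-26 ≪ 0.016, so the approximation is valid.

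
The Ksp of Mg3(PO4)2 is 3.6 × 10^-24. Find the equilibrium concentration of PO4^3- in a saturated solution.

[PO4^3-] ≈ 1.6 × 10^-5 M

Mg3(PO4)2(s) <=> 3 Mg^2+(aq) + 2 PO4^3-(aq)
Ksp = [Mg^2+]^3[PO4^3-]^2
With molar solubility s: [Mg^2+] = 3s, [PO4^3-] = 2s.
So Ksp = (3s)^3 × (2s)^2 = 108s^5
s^5 = 3.6 × 10^-24 / 108, so s = 8.03 × 10^-6 M
[PO4^3-] = 2s = 1.6 × 10^-5 M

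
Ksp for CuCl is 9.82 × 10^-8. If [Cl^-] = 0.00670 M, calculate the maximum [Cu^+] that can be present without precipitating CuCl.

CuCl(s) ⇌ Cu^+ + Cl^-
Ksp = [Cu^+][Cl^-]
Precipitation begins when Q = Ksp. With [Cl^-] = 0.00670 M:
9.82 × 10^-8 = (0.00670) × [Cu^+]
[Cu^+] = (9.82 × 10^-8 / 6.70 × 10^-3) = 1.47 x 10^-5 M

[Cu^+] ≈ 1.47 × 10^-5 M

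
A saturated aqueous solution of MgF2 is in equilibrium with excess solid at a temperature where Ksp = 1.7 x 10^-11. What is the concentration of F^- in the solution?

MgF2(s) ⇌ Mg^2+ + 2 F^-
Ksp = [Mg^2+][F^-]^2
With molar solubility s: [Mg^2+] = s, [F^-] = 2s.
Ksp = s(2s)^2 = 4s^3
Solving, s = (1.7 x 10^-11/4)^(1/3) = 1.62 × 10^-4 M
[F^-] = 2s = 3.2 × 10^-4 M

[F^-] ≈ 3.2 x 10^-4 M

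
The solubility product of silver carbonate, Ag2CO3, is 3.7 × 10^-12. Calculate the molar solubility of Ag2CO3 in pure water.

s ≈ 9.7e-5 M

Ag2CO3(s) ⇌ 2 Ag^+(aq) + CO3^2-(aq)
Ksp = [Ag^+]^2[CO3^2-]
Let s = molar solubility. Then [Ag^+] = 2s and [CO3^2-] = s.
Substituting: Ksp = (2s)^2s = 4s^3
s = (3.7 × 10^-12 / 4)^(1/3) = 9.7 x 10^-5 M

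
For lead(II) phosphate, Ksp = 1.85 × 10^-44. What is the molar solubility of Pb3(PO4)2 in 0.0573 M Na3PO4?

Pb3(PO4)2(s) ⇌ 3 Pb^2+(aq) + 2 PO4^3-(aq)
Ksp = [Pb^2+]^3[PO4^3-]^2
If s mol/L dissolves here, [Pb^2+] = 3s, [PO4^3-] = 0.0573 + 2s ≈ 0.0573 (common-ion effect: PO4^3- is already 0.0573 M).
Ksp ≈ (3s)^3 × (0.0573)^2
s = 5.93 × 10^-15 M
Check: 2s = 1.2 × 10^-14 ≪ 0.0573, so the approximation is valid.

5.93e-15 M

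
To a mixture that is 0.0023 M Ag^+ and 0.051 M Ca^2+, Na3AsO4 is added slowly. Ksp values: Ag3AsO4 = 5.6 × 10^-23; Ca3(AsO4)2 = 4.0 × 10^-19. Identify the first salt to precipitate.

Each salt begins to precipitate when Q = Ksp, i.e. when [AsO4^3-] reaches its threshold.
For Ag3AsO4: 5.6 × 10^-23 = (0.0023)^3 × [AsO4^3-]  ⇒  [AsO4^3-] = 4.6 × 10^-15 M.
For Ca3(AsO4)2: 4.0 × 10^-19 = (0.051)^3 × [AsO4^3-]^2  ⇒  [AsO4^3-] = 5.5 x 10^-8 M.
The salt with the lower threshold [AsO4^3-] precipitates first: Ag3AsO4.

Ag3AsO4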